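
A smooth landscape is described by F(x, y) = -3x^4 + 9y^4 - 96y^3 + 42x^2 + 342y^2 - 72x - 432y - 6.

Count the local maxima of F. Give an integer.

F separates as a function of x plus a function of y, so ∇F=0 decouples.
∂F/∂x = -12(x - 2)(x - 1)(x + 3) = 0 at x ∈ {-3, 1, 2}; ∂F/∂y = 36(y - 4)(y - 3)(y - 1) = 0 at y ∈ {1, 3, 4}.
The Hessian is diagonal: diag(F_xx, F_yy). Second derivatives: F_xx(-3)=-240, F_xx(1)=48, F_xx(2)=-60; F_yy(1)=216, F_yy(3)=-72, F_yy(4)=108.
Local maxima occur where both diagonal entries negative: (-3, 3), (2, 3). Count: 2.

2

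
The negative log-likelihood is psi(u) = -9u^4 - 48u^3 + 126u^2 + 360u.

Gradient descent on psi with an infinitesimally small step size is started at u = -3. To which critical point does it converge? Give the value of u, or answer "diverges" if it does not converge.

psi'(u) = -36(u - 2)(u + 1)(u + 5), so psi'(-3) = -720.
Gradient descent moves in the -psi' direction, i.e. u is increasing.
The nearest critical point in that direction is u = -1, where psi'' = 432 > 0 (a local minimum). The iterate converges there.

-1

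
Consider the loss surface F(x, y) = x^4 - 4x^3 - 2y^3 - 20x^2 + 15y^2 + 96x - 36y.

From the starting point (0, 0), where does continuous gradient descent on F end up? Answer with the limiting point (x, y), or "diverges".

(-3, 2)

F is separable, so gradient descent decouples: x follows -∂F/∂x, y follows -∂F/∂y.
∂F/∂x = 4(x - 4)(x - 2)(x + 3); at x=0 this is 96, so x decreases.
∂F/∂y = -6(y - 3)(y - 2); at y=0 this is -36, so y increases.
x converges to its nearest critical value -3 (a local min of the x-part); y converges to 2. The iterate converges to (-3, 2).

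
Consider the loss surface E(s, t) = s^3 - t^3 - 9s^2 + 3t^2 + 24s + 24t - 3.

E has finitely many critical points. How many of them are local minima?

1

E separates as a function of s plus a function of t, so ∇E=0 decouples.
∂E/∂s = 3(s - 4)(s - 2) = 0 at s ∈ {2, 4}; ∂E/∂t = -3(t - 4)(t + 2) = 0 at t ∈ {-2, 4}.
The Hessian is diagonal: diag(E_ss, E_tt). Second derivatives: E_ss(2)=-6, E_ss(4)=6; E_tt(-2)=18, E_tt(4)=-18.
Local minima occur where both diagonal entries positive: (4, -2). Count: 1.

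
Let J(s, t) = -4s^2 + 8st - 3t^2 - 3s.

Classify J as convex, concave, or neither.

neither

J is quadratic, so its Hessian is the constant matrix H = [[-8, 8], [8, -6]].
det(H) = -16, tr(H) = -14.
det(H) < 0, so H is indefinite: neither convex nor concave.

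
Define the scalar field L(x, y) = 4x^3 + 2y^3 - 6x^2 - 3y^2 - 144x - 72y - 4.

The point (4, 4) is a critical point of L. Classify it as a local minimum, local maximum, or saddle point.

The mixed partial ∂²L/∂x∂y is 0, so the Hessian at any point is diag(L_xx, L_yy) = diag(12(2x - 1), 6(2y - 1)).
At (4, 4): H = diag(84, 42).
Both eigenvalues are positive, so H is positive definite: a local minimum.

local minimum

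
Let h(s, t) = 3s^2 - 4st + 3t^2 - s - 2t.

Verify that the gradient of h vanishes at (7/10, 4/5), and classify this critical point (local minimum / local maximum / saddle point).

∇h = (6s - 4t - 1, -4s + 6t - 2); substituting (7/10, 4/5) gives ∇h = (0, 0), so (7/10, 4/5) is indeed a critical point.
The Hessian of h is constant: H = [[6, -4], [-4, 6]].
det(H) = 6·6 − (-4)² = 20.
det(H) > 0 and tr(H) = 12 > 0, so H is positive definite and the point is a local minimum.

local minimum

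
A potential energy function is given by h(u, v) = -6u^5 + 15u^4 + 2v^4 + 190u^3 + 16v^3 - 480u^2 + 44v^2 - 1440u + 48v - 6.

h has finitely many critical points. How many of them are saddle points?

6

h separates as a function of u plus a function of v, so ∇h=0 decouples.
∂h/∂u = -30(u - 4)(u - 3)(u + 1)(u + 4) = 0 at u ∈ {-4, -1, 3, 4}; ∂h/∂v = 8(v + 1)(v + 2)(v + 3) = 0 at v ∈ {-3, -2, -1}.
The Hessian is diagonal: diag(h_uu, h_vv). Second derivatives: h_uu(-4)=5040, h_uu(-1)=-1800, h_uu(3)=840, h_uu(4)=-1200; h_vv(-3)=16, h_vv(-2)=-8, h_vv(-1)=16.
Saddle points occur where the two diagonal entries have opposite signs: (-4, -2), (-1, -3), (-1, -1), (3, -2), (4, -3), (4, -1). Count: 6.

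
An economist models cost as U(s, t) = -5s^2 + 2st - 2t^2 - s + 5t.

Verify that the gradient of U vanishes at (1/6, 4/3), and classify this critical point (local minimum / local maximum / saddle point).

∇U = (-10s + 2t - 1, 2s - 4t + 5); substituting (1/6, 4/3) gives ∇U = (0, 0), so (1/6, 4/3) is indeed a critical point.
The Hessian of U is constant: H = [[-10, 2], [2, -4]].
det(H) = (-10)·(-4) − 2² = 36.
det(H) > 0 and tr(H) = -14 < 0, so H is negative definite and the point is a local maximum.

local maximum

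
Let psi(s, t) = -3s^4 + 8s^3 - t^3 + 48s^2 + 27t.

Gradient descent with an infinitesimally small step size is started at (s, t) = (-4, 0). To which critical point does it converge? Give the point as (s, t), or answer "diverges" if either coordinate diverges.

psi is separable, so gradient descent decouples: s follows -∂psi/∂s, t follows -∂psi/∂t.
∂psi/∂s = -12s(s - 4)(s + 2); at s=-4 this is 768, so s decreases.
∂psi/∂t = -3(t - 3)(t + 3); at t=0 this is 27, so t decreases.
The s-coordinate has no critical point in that direction and runs off to infinity.

diverges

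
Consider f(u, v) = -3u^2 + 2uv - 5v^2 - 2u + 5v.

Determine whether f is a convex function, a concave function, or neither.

f is quadratic, so its Hessian is the constant matrix H = [[-6, 2], [2, -10]].
det(H) = 56, tr(H) = -16.
det(H) > 0 and tr(H) < 0, so H is negative definite everywhere: concave.

concave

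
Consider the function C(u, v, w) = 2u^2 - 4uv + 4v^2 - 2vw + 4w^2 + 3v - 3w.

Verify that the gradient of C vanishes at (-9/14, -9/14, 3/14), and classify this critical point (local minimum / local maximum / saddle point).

local minimum

∇C = (4u - 4v, -4u + 8v - 2w + 3, -2v + 8w - 3); substituting (-9/14, -9/14, 3/14) gives ∇C = (0, 0, 0), so (-9/14, -9/14, 3/14) is indeed a critical point.
The Hessian is constant: H = [[4, -4, 0], [-4, 8, -2], [0, -2, 8]].
Leading principal minors: Δ₁ = 4, Δ₂ = 16, Δ₃ = 112.
All leading minors are positive, so H is positive definite: a local minimum.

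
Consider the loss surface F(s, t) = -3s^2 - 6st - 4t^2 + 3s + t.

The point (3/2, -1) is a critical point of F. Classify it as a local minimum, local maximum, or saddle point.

The Hessian of F is constant: H = [[-6, -6], [-6, -8]].
det(H) = (-6)·(-8) − (-6)² = 12.
det(H) > 0 and tr(H) = -14 < 0, so H is negative definite and the point is a local maximum.

local maximum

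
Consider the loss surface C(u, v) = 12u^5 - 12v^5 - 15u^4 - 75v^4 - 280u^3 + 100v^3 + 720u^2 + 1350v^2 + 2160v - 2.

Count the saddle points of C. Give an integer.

8

C separates as a function of u plus a function of v, so ∇C=0 decouples.
∂C/∂u = 60u(u - 3)(u - 2)(u + 4) = 0 at u ∈ {-4, 0, 2, 3}; ∂C/∂v = -60(v - 3)(v + 1)(v + 3)(v + 4) = 0 at v ∈ {-4, -3, -1, 3}.
The Hessian is diagonal: diag(C_uu, C_vv). Second derivatives: C_uu(-4)=-10080, C_uu(0)=1440, C_uu(2)=-720, C_uu(3)=1260; C_vv(-4)=1260, C_vv(-3)=-720, C_vv(-1)=1440, C_vv(3)=-10080.
Saddle points occur where the two diagonal entries have opposite signs: (-4, -4), (-4, -1), (0, -3), (0, 3), (2, -4), (2, -1), (3, -3), (3, 3). Count: 8.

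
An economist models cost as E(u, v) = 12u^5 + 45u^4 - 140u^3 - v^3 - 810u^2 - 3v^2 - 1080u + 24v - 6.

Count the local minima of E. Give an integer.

E separates as a function of u plus a function of v, so ∇E=0 decouples.
∂E/∂u = 60(u - 3)(u + 1)(u + 2)(u + 3) = 0 at u ∈ {-3, -2, -1, 3}; ∂E/∂v = -3(v - 2)(v + 4) = 0 at v ∈ {-4, 2}.
The Hessian is diagonal: diag(E_uu, E_vv). Second derivatives: E_uu(-3)=-720, E_uu(-2)=300, E_uu(-1)=-480, E_uu(3)=7200; E_vv(-4)=18, E_vv(2)=-18.
Local minima occur where both diagonal entries positive: (-2, -4), (3, -4). Count: 2.

2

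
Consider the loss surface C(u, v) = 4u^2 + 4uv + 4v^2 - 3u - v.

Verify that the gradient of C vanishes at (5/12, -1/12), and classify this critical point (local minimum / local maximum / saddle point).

∇C = (8u + 4v - 3, 4u + 8v - 1); substituting (5/12, -1/12) gives ∇C = (0, 0), so (5/12, -1/12) is indeed a critical point.
The Hessian of C is constant: H = [[8, 4], [4, 8]].
det(H) = 8·8 − 4² = 48.
det(H) > 0 and tr(H) = 16 > 0, so H is positive definite and the point is a local minimum.

local minimum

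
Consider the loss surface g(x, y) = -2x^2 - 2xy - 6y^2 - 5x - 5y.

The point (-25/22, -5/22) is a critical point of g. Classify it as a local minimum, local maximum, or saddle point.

local maximum

The Hessian of g is constant: H = [[-4, -2], [-2, -12]].
det(H) = (-4)·(-12) − (-2)² = 44.
det(H) > 0 and tr(H) = -16 < 0, so H is negative definite and the point is a local maximum.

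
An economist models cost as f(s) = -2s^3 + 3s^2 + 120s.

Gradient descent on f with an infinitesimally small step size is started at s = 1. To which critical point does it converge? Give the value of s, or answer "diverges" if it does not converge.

-4

f'(s) = -6(s - 5)(s + 4), so f'(1) = 120.
Gradient descent moves in the -f' direction, i.e. s is decreasing.
The nearest critical point in that direction is s = -4, where f'' = 54 > 0 (a local minimum). The iterate converges there.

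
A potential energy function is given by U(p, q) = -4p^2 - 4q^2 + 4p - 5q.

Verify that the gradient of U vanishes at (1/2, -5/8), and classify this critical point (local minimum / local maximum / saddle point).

local maximum

∇U = (-8p + 4, -8q - 5); substituting (1/2, -5/8) gives ∇U = (0, 0), so (1/2, -5/8) is indeed a critical point.
The Hessian of U is constant: H = [[-8, 0], [0, -8]].
det(H) = (-8)·(-8) − 0² = 64.
det(H) > 0 and tr(H) = -16 < 0, so H is negative definite and the point is a local maximum.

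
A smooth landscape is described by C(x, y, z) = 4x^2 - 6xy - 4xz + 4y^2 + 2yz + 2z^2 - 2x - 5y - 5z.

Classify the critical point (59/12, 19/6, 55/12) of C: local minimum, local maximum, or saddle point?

The Hessian is constant: H = [[8, -6, -4], [-6, 8, 2], [-4, 2, 4]].
Leading principal minors: Δ₁ = 8, Δ₂ = 28, Δ₃ = 48.
All leading minors are positive, so H is positive definite: a local minimum.

local minimum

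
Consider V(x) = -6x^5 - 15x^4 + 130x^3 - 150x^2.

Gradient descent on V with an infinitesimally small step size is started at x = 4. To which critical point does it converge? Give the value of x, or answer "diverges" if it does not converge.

diverges

V'(x) = -30x(x - 2)(x - 1)(x + 5), so V'(4) = -6480.
Gradient descent moves in the -V' direction, i.e. x is increasing.
There is no critical point above x=4, and V' keeps the same sign, so the iterate runs off to +∞.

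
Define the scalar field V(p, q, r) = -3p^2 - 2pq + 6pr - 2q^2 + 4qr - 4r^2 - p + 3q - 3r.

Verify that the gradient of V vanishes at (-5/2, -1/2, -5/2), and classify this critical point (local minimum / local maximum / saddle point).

∇V = (-6p - 2q + 6r - 1, -2p - 4q + 4r + 3, 6p + 4q - 8r - 3); substituting (-5/2, -1/2, -5/2) gives ∇V = (0, 0, 0), so (-5/2, -1/2, -5/2) is indeed a critical point.
The Hessian is constant: H = [[-6, -2, 6], [-2, -4, 4], [6, 4, -8]].
Leading principal minors: Δ₁ = -6, Δ₂ = 20, Δ₃ = -16.
The minors alternate sign starting negative (−, +, −), so H is negative definite: a local maximum.

local maximum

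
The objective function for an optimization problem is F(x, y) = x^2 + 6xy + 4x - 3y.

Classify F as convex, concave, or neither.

F is quadratic, so its Hessian is the constant matrix H = [[2, 6], [6, 0]].
det(H) = -36, tr(H) = 2.
det(H) < 0, so H is indefinite: neither convex nor concave.

neither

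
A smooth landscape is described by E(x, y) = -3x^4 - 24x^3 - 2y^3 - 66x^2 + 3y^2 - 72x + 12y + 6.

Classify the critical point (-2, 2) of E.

saddle point

The mixed partial ∂²E/∂x∂y is 0, so the Hessian at any point is diag(E_xx, E_yy) = diag(-12(3x^2 + 12x + 11), 6(-2y + 1)).
At (-2, 2): H = diag(12, -18).
The eigenvalues have opposite signs, so H is indefinite: a saddle point.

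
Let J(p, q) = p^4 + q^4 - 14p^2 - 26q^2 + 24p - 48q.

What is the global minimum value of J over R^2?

-469

J(p,q) separates as A(p) + B(q), so its minimum is min A + min B.
A'(p) = 4(p - 2)(p - 1)(p + 3) vanishes at p ∈ {-3, 1, 2}; B'(q) = 4(q - 4)(q + 1)(q + 3) vanishes at q ∈ {-3, -1, 4}.
Local minima of A (where A''>0): A(-3)=-117, A(2)=8. Local minima of B: B(-3)=-9, B(4)=-352.
So the global minimum of J is A(-3) + B(4) = -117 − 352 = -469, attained at (-3, 4).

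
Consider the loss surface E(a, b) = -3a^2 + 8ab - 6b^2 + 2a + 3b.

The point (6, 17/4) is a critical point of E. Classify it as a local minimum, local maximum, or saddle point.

local maximum

The Hessian of E is constant: H = [[-6, 8], [8, -12]].
det(H) = (-6)·(-12) − 8² = 8.
det(H) > 0 and tr(H) = -18 < 0, so H is negative definite and the point is a local maximum.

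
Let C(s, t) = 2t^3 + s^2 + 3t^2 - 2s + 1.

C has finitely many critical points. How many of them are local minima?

C separates as a function of s plus a function of t, so ∇C=0 decouples.
∂C/∂s = 2(s - 1) = 0 at s ∈ {1}; ∂C/∂t = 6t(t + 1) = 0 at t ∈ {-1, 0}.
The Hessian is diagonal: diag(C_ss, C_tt). Second derivatives: C_ss(1)=2; C_tt(-1)=-6, C_tt(0)=6.
Local minima occur where both diagonal entries positive: (1, 0). Count: 1.

1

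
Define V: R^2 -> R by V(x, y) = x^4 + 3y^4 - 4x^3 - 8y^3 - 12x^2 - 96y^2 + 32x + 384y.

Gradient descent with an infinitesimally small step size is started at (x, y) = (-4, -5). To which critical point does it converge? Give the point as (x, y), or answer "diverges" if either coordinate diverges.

(-2, -4)

V is separable, so gradient descent decouples: x follows -∂V/∂x, y follows -∂V/∂y.
∂V/∂x = 4(x - 4)(x - 1)(x + 2); at x=-4 this is -320, so x increases.
∂V/∂y = 12(y - 4)(y - 2)(y + 4); at y=-5 this is -756, so y increases.
x converges to its nearest critical value -2 (a local min of the x-part); y converges to -4. The iterate converges to (-2, -4).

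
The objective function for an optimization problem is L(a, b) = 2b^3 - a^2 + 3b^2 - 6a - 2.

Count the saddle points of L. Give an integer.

1

L separates as a function of a plus a function of b, so ∇L=0 decouples.
∂L/∂a = -2(a + 3) = 0 at a ∈ {-3}; ∂L/∂b = 6b(b + 1) = 0 at b ∈ {-1, 0}.
The Hessian is diagonal: diag(L_aa, L_bb). Second derivatives: L_aa(-3)=-2; L_bb(-1)=-6, L_bb(0)=6.
Saddle points occur where the two diagonal entries have opposite signs: (-3, 0). Count: 1.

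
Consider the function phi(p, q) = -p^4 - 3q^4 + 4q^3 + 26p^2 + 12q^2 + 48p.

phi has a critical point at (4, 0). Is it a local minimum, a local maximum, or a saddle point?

saddle point

The mixed partial ∂²phi/∂p∂q is 0, so the Hessian at any point is diag(phi_pp, phi_qq) = diag(4(-3p^2 + 13), 12(-3q^2 + 2q + 2)).
At (4, 0): H = diag(-140, 24).
The eigenvalues have opposite signs, so H is indefinite: a saddle point.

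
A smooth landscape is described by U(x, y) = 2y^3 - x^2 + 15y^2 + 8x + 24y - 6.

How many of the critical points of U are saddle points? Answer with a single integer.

U separates as a function of x plus a function of y, so ∇U=0 decouples.
∂U/∂x = -2(x - 4) = 0 at x ∈ {4}; ∂U/∂y = 6(y + 1)(y + 4) = 0 at y ∈ {-4, -1}.
The Hessian is diagonal: diag(U_xx, U_yy). Second derivatives: U_xx(4)=-2; U_yy(-4)=-18, U_yy(-1)=18.
Saddle points occur where the two diagonal entries have opposite signs: (4, -1). Count: 1.

1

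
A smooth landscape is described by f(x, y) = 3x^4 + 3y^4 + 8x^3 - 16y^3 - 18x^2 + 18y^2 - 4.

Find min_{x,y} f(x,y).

-166

f(x,y) separates as P(x) + Q(y) − 4, so its minimum is min P + min Q − 4.
P'(x) = 12x(x - 1)(x + 3) vanishes at x ∈ {-3, 0, 1}; Q'(y) = 12y(y - 3)(y - 1) vanishes at y ∈ {0, 1, 3}.
Local minima of P (where P''>0): P(-3)=-135, P(1)=-7. Local minima of Q: Q(0)=0, Q(3)=-27.
So the global minimum of f is P(-3) + Q(3) − 4 = -135 − 27 − 4 = -166, attained at (-3, 3).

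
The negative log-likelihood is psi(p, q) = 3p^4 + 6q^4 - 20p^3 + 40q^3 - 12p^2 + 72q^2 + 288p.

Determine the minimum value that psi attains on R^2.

-416

psi(p,q) separates as A(p) + B(q), so its minimum is min A + min B.
A'(p) = 12(p - 4)(p - 3)(p + 2) vanishes at p ∈ {-2, 3, 4}; B'(q) = 24q(q + 2)(q + 3) vanishes at q ∈ {-3, -2, 0}.
Local minima of A (where A''>0): A(-2)=-416, A(4)=448. Local minima of B: B(-3)=54, B(0)=0.
So the global minimum of psi is A(-2) + B(0) = -416 + 0 = -416, attained at (-2, 0).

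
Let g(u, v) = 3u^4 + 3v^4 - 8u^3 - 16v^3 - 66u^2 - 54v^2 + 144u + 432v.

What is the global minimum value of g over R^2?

-1674

g(u,v) separates as P(u) + Q(v), so its minimum is min P + min Q.
P'(u) = 12(u - 4)(u - 1)(u + 3) vanishes at u ∈ {-3, 1, 4}; Q'(v) = 12(v - 4)(v - 3)(v + 3) vanishes at v ∈ {-3, 3, 4}.
Local minima of P (where P''>0): P(-3)=-567, P(4)=-224. Local minima of Q: Q(-3)=-1107, Q(4)=608.
So the global minimum of g is P(-3) + Q(-3) = -567 − 1107 = -1674, attained at (-3, -3).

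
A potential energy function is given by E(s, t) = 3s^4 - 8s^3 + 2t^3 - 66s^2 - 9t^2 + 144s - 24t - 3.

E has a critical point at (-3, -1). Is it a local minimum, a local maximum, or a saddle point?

saddle point

The mixed partial ∂²E/∂s∂t is 0, so the Hessian at any point is diag(E_ss, E_tt) = diag(12(3s^2 - 4s - 11), 6(2t - 3)).
At (-3, -1): H = diag(336, -30).
The eigenvalues have opposite signs, so H is indefinite: a saddle point.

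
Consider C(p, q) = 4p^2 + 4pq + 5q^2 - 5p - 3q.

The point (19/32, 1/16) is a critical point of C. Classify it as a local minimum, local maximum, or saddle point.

local minimum

The Hessian of C is constant: H = [[8, 4], [4, 10]].
det(H) = 8·10 − 4² = 64.
det(H) > 0 and tr(H) = 18 > 0, so H is positive definite and the point is a local minimum.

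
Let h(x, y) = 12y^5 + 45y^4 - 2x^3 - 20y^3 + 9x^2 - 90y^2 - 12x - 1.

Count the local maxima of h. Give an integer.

2

h separates as a function of x plus a function of y, so ∇h=0 decouples.
∂h/∂x = -6(x - 2)(x - 1) = 0 at x ∈ {1, 2}; ∂h/∂y = 60y(y - 1)(y + 1)(y + 3) = 0 at y ∈ {-3, -1, 0, 1}.
The Hessian is diagonal: diag(h_xx, h_yy). Second derivatives: h_xx(1)=6, h_xx(2)=-6; h_yy(-3)=-1440, h_yy(-1)=240, h_yy(0)=-180, h_yy(1)=480.
Local maxima occur where both diagonal entries negative: (2, -3), (2, 0). Count: 2.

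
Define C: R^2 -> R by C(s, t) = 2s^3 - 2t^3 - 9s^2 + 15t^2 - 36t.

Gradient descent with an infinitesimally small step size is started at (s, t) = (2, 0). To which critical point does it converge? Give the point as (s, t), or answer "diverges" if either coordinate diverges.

C is separable, so gradient descent decouples: s follows -∂C/∂s, t follows -∂C/∂t.
∂C/∂s = 6s(s - 3); at s=2 this is -12, so s increases.
∂C/∂t = -6(t - 3)(t - 2); at t=0 this is -36, so t increases.
s converges to its nearest critical value 3 (a local min of the s-part); t converges to 2. The iterate converges to (3, 2).

(3, 2)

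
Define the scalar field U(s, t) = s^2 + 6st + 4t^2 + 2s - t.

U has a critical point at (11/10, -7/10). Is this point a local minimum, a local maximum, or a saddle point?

The Hessian of U is constant: H = [[2, 6], [6, 8]].
det(H) = 2·8 − 6² = -20.
Since det(H) < 0, H is indefinite and the critical point is a saddle point.

saddle point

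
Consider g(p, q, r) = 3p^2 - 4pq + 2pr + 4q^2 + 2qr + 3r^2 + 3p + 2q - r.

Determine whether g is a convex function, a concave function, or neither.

convex

g is quadratic, so its Hessian is the constant matrix H = [[6, -4, 2], [-4, 8, 2], [2, 2, 6]].
Leading principal minors: 6, 32, 104.
All positive ⇒ H ≻ 0 ⇒ convex.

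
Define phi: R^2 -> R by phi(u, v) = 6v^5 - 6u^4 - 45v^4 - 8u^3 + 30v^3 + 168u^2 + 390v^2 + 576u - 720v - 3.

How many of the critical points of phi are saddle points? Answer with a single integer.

6

phi separates as a function of u plus a function of v, so ∇phi=0 decouples.
∂phi/∂u = -24(u - 4)(u + 2)(u + 3) = 0 at u ∈ {-3, -2, 4}; ∂phi/∂v = 30(v - 4)(v - 3)(v - 1)(v + 2) = 0 at v ∈ {-2, 1, 3, 4}.
The Hessian is diagonal: diag(phi_uu, phi_vv). Second derivatives: phi_uu(-3)=-168, phi_uu(-2)=144, phi_uu(4)=-1008; phi_vv(-2)=-2700, phi_vv(1)=540, phi_vv(3)=-300, phi_vv(4)=540.
Saddle points occur where the two diagonal entries have opposite signs: (-3, 1), (-3, 4), (-2, -2), (-2, 3), (4, 1), (4, 4). Count: 6.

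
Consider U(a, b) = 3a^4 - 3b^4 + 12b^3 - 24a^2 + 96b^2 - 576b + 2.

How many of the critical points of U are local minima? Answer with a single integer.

U separates as a function of a plus a function of b, so ∇U=0 decouples.
∂U/∂a = 12a(a - 2)(a + 2) = 0 at a ∈ {-2, 0, 2}; ∂U/∂b = -12(b - 4)(b - 3)(b + 4) = 0 at b ∈ {-4, 3, 4}.
The Hessian is diagonal: diag(U_aa, U_bb). Second derivatives: U_aa(-2)=96, U_aa(0)=-48, U_aa(2)=96; U_bb(-4)=-672, U_bb(3)=84, U_bb(4)=-96.
Local minima occur where both diagonal entries positive: (-2, 3), (2, 3). Count: 2.

2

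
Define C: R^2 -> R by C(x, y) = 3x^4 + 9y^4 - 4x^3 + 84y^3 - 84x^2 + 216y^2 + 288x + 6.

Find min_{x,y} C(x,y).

-1466

C(x,y) separates as P(x) + Q(y) + 6, so its minimum is min P + min Q + 6.
P'(x) = 12(x - 3)(x - 2)(x + 4) vanishes at x ∈ {-4, 2, 3}; Q'(y) = 36y(y + 3)(y + 4) vanishes at y ∈ {-4, -3, 0}.
Local minima of P (where P''>0): P(-4)=-1472, P(3)=243. Local minima of Q: Q(-4)=384, Q(0)=0.
So the global minimum of C is P(-4) + Q(0) + 6 = -1472 + 0 + 6 = -1466, attained at (-4, 0).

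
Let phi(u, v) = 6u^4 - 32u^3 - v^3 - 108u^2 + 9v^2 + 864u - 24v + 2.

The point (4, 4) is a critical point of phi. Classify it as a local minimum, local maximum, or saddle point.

saddle point

The mixed partial ∂²phi/∂u∂v is 0, so the Hessian at any point is diag(phi_uu, phi_vv) = diag(24(3u^2 - 8u - 9), 6(-v + 3)).
At (4, 4): H = diag(168, -6).
The eigenvalues have opposite signs, so H is indefinite: a saddle point.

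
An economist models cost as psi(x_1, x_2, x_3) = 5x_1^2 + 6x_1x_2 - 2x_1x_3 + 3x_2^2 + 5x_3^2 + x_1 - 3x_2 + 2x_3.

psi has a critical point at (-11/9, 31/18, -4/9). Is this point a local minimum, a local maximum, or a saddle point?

local minimum

The Hessian is constant: H = [[10, 6, -2], [6, 6, 0], [-2, 0, 10]].
Leading principal minors: Δ₁ = 10, Δ₂ = 24, Δ₃ = 216.
All leading minors are positive, so H is positive definite: a local minimum.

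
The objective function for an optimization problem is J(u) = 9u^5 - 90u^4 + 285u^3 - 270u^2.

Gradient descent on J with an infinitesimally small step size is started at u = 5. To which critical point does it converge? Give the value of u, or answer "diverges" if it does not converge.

J'(u) = 45u(u - 4)(u - 3)(u - 1), so J'(5) = 1800.
Gradient descent moves in the -J' direction, i.e. u is decreasing.
The nearest critical point in that direction is u = 4, where J'' = 540 > 0 (a local minimum). The iterate converges there.

4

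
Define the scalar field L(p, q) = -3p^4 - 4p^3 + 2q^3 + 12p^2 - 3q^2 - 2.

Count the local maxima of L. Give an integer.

L separates as a function of p plus a function of q, so ∇L=0 decouples.
∂L/∂p = -12p(p - 1)(p + 2) = 0 at p ∈ {-2, 0, 1}; ∂L/∂q = 6q(q - 1) = 0 at q ∈ {0, 1}.
The Hessian is diagonal: diag(L_pp, L_qq). Second derivatives: L_pp(-2)=-72, L_pp(0)=24, L_pp(1)=-36; L_qq(0)=-6, L_qq(1)=6.
Local maxima occur where both diagonal entries negative: (-2, 0), (1, 0). Count: 2.

2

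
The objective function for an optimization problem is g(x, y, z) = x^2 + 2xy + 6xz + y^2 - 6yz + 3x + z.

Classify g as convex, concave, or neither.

g is quadratic, so its Hessian is the constant matrix H = [[2, 2, 6], [2, 2, -6], [6, -6, 0]].
Leading principal minors: 2, 0, -288.
Neither pattern holds ⇒ H is indefinite ⇒ neither convex nor concave.

neither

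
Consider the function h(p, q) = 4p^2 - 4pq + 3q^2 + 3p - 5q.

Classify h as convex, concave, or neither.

h is quadratic, so its Hessian is the constant matrix H = [[8, -4], [-4, 6]].
det(H) = 32, tr(H) = 14.
det(H) > 0 and tr(H) > 0, so H is positive definite everywhere: convex.

convex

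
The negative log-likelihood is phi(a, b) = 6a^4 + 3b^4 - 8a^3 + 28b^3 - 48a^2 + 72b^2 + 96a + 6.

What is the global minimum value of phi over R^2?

phi(a,b) separates as P(a) + Q(b) + 6, so its minimum is min P + min Q + 6.
P'(a) = 24(a - 2)(a - 1)(a + 2) vanishes at a ∈ {-2, 1, 2}; Q'(b) = 12b(b + 3)(b + 4) vanishes at b ∈ {-4, -3, 0}.
Local minima of P (where P''>0): P(-2)=-224, P(2)=32. Local minima of Q: Q(-4)=128, Q(0)=0.
So the global minimum of phi is P(-2) + Q(0) + 6 = -224 + 0 + 6 = -218, attained at (-2, 0).

-218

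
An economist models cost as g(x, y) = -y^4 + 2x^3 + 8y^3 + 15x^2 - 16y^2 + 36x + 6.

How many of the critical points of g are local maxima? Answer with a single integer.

2

g separates as a function of x plus a function of y, so ∇g=0 decouples.
∂g/∂x = 6(x + 2)(x + 3) = 0 at x ∈ {-3, -2}; ∂g/∂y = -4y(y - 4)(y - 2) = 0 at y ∈ {0, 2, 4}.
The Hessian is diagonal: diag(g_xx, g_yy). Second derivatives: g_xx(-3)=-6, g_xx(-2)=6; g_yy(0)=-32, g_yy(2)=16, g_yy(4)=-32.
Local maxima occur where both diagonal entries negative: (-3, 0), (-3, 4). Count: 2.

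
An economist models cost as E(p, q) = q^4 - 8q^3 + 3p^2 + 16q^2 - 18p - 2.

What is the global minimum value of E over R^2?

-29

E(p,q) separates as A(p) + B(q) − 2, so its minimum is min A + min B − 2.
A'(p) = 6p - 18 vanishes at p ∈ {3}; B'(q) = 4q(q - 4)(q - 2) vanishes at q ∈ {0, 2, 4}.
Local minima of A (where A''>0): A(3)=-27. Local minima of B: B(0)=0, B(4)=0.
So the global minimum of E is A(3) + B(0) − 2 = -27 + 0 − 2 = -29, attained at (3, 0).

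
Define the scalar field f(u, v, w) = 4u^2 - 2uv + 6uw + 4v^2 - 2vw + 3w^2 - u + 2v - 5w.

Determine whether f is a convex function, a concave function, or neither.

convex

f is quadratic, so its Hessian is the constant matrix H = [[8, -2, 6], [-2, 8, -2], [6, -2, 6]].
Leading principal minors: 8, 60, 88.
All positive ⇒ H ≻ 0 ⇒ convex.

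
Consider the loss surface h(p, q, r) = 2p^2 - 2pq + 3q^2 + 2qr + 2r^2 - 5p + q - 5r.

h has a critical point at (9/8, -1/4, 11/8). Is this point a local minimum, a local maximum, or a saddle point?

local minimum

The Hessian is constant: H = [[4, -2, 0], [-2, 6, 2], [0, 2, 4]].
Leading principal minors: Δ₁ = 4, Δ₂ = 20, Δ₃ = 64.
All leading minors are positive, so H is positive definite: a local minimum.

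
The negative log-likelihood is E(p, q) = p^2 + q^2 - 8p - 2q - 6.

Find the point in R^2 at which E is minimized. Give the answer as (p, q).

(4, 1)

E(p,q) separates as A(p) + B(q) − 6, so its minimum is min A + min B − 6.
A'(p) = 2p - 8 vanishes at p ∈ {4}; B'(q) = 2q - 2 vanishes at q ∈ {1}.
Local minima of A (where A''>0): A(4)=-16. Local minima of B: B(1)=-1.
So the global minimum of E is A(4) + B(1) − 6 = -16 − 1 − 6 = -23, attained at (4, 1).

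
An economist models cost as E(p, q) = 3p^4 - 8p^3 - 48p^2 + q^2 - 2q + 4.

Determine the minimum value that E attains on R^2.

-509

E(p,q) separates as A(p) + B(q) + 4, so its minimum is min A + min B + 4.
A'(p) = 12p(p - 4)(p + 2) vanishes at p ∈ {-2, 0, 4}; B'(q) = 2q - 2 vanishes at q ∈ {1}.
Local minima of A (where A''>0): A(-2)=-80, A(4)=-512. Local minima of B: B(1)=-1.
So the global minimum of E is A(4) + B(1) + 4 = -512 − 1 + 4 = -509, attained at (4, 1).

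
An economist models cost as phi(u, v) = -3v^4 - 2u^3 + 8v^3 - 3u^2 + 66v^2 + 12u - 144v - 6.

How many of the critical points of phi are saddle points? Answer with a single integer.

phi separates as a function of u plus a function of v, so ∇phi=0 decouples.
∂phi/∂u = -6(u - 1)(u + 2) = 0 at u ∈ {-2, 1}; ∂phi/∂v = -12(v - 4)(v - 1)(v + 3) = 0 at v ∈ {-3, 1, 4}.
The Hessian is diagonal: diag(phi_uu, phi_vv). Second derivatives: phi_uu(-2)=18, phi_uu(1)=-18; phi_vv(-3)=-336, phi_vv(1)=144, phi_vv(4)=-252.
Saddle points occur where the two diagonal entries have opposite signs: (-2, -3), (-2, 4), (1, 1). Count: 3.

3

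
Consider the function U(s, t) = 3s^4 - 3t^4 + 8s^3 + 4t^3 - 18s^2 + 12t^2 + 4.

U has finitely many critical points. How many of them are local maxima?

2

U separates as a function of s plus a function of t, so ∇U=0 decouples.
∂U/∂s = 12s(s - 1)(s + 3) = 0 at s ∈ {-3, 0, 1}; ∂U/∂t = -12t(t - 2)(t + 1) = 0 at t ∈ {-1, 0, 2}.
The Hessian is diagonal: diag(U_ss, U_tt). Second derivatives: U_ss(-3)=144, U_ss(0)=-36, U_ss(1)=48; U_tt(-1)=-36, U_tt(0)=24, U_tt(2)=-72.
Local maxima occur where both diagonal entries negative: (0, -1), (0, 2). Count: 2.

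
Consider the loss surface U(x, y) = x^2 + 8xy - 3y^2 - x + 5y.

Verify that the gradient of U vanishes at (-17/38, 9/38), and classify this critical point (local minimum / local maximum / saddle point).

saddle point

∇U = (2x + 8y - 1, 8x - 6y + 5); substituting (-17/38, 9/38) gives ∇U = (0, 0), so (-17/38, 9/38) is indeed a critical point.
The Hessian of U is constant: H = [[2, 8], [8, -6]].
det(H) = 2·(-6) − 8² = -76.
Since det(H) < 0, H is indefinite and the critical point is a saddle point.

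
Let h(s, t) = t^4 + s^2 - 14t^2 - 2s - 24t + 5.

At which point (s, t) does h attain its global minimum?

h(s,t) separates as P(s) + Q(t) + 5, so its minimum is min P + min Q + 5.
P'(s) = 2s - 2 vanishes at s ∈ {1}; Q'(t) = 4(t - 3)(t + 1)(t + 2) vanishes at t ∈ {-2, -1, 3}.
Local minima of P (where P''>0): P(1)=-1. Local minima of Q: Q(-2)=8, Q(3)=-117.
So the global minimum of h is P(1) + Q(3) + 5 = -1 − 117 + 5 = -113, attained at (1, 3).

(1, 3)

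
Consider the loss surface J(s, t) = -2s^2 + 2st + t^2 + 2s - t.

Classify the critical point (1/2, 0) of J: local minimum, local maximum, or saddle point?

The Hessian of J is constant: H = [[-4, 2], [2, 2]].
det(H) = (-4)·2 − 2² = -12.
Since det(H) < 0, H is indefinite and the critical point is a saddle point.

saddle point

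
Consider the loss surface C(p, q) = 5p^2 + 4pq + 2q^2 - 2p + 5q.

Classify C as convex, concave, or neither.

convex

C is quadratic, so its Hessian is the constant matrix H = [[10, 4], [4, 4]].
det(H) = 24, tr(H) = 14.
det(H) > 0 and tr(H) > 0, so H is positive definite everywhere: convex.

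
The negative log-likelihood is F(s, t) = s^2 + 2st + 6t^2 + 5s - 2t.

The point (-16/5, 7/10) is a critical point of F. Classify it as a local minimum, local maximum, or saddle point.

local minimum

The Hessian of F is constant: H = [[2, 2], [2, 12]].
det(H) = 2·12 − 2² = 20.
det(H) > 0 and tr(H) = 14 > 0, so H is positive definite and the point is a local minimum.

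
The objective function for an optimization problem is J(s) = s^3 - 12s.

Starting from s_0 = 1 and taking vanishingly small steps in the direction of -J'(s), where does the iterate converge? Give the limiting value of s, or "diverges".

J'(s) = 3(s - 2)(s + 2), so J'(1) = -9.
Gradient descent moves in the -J' direction, i.e. s is increasing.
The nearest critical point in that direction is s = 2, where J'' = 12 > 0 (a local minimum). The iterate converges there.

2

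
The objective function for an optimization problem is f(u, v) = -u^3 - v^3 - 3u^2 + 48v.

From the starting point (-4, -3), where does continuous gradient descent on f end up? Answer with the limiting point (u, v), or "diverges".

f is separable, so gradient descent decouples: u follows -∂f/∂u, v follows -∂f/∂v.
∂f/∂u = -3u(u + 2); at u=-4 this is -24, so u increases.
∂f/∂v = -3(v - 4)(v + 4); at v=-3 this is 21, so v decreases.
u converges to its nearest critical value -2 (a local min of the u-part); v converges to -4. The iterate converges to (-2, -4).

(-2, -4)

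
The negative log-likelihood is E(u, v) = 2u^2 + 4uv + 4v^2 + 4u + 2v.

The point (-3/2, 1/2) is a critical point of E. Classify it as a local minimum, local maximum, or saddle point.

local minimum

The Hessian of E is constant: H = [[4, 4], [4, 8]].
det(H) = 4·8 − 4² = 16.
det(H) > 0 and tr(H) = 12 > 0, so H is positive definite and the point is a local minimum.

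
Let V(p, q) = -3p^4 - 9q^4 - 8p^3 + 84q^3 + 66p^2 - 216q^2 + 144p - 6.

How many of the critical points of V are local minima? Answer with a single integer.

1

V separates as a function of p plus a function of q, so ∇V=0 decouples.
∂V/∂p = -12(p - 3)(p + 1)(p + 4) = 0 at p ∈ {-4, -1, 3}; ∂V/∂q = -36q(q - 4)(q - 3) = 0 at q ∈ {0, 3, 4}.
The Hessian is diagonal: diag(V_pp, V_qq). Second derivatives: V_pp(-4)=-252, V_pp(-1)=144, V_pp(3)=-336; V_qq(0)=-432, V_qq(3)=108, V_qq(4)=-144.
Local minima occur where both diagonal entries positive: (-1, 3). Count: 1.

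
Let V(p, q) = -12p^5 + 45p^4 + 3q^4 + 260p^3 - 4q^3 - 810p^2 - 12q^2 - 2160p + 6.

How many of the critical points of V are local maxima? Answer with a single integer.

V separates as a function of p plus a function of q, so ∇V=0 decouples.
∂V/∂p = -60(p - 4)(p - 3)(p + 1)(p + 3) = 0 at p ∈ {-3, -1, 3, 4}; ∂V/∂q = 12q(q - 2)(q + 1) = 0 at q ∈ {-1, 0, 2}.
The Hessian is diagonal: diag(V_pp, V_qq). Second derivatives: V_pp(-3)=5040, V_pp(-1)=-2400, V_pp(3)=1440, V_pp(4)=-2100; V_qq(-1)=36, V_qq(0)=-24, V_qq(2)=72.
Local maxima occur where both diagonal entries negative: (-1, 0), (4, 0). Count: 2.

2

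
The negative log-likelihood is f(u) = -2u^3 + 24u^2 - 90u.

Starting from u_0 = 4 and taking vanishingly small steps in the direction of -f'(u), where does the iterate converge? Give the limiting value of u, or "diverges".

f'(u) = -6(u - 5)(u - 3), so f'(4) = 6.
Gradient descent moves in the -f' direction, i.e. u is decreasing.
The nearest critical point in that direction is u = 3, where f'' = 12 > 0 (a local minimum). The iterate converges there.

3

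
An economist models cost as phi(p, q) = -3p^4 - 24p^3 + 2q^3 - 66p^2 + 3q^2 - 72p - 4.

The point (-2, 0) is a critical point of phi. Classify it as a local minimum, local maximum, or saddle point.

local minimum

The mixed partial ∂²phi/∂p∂q is 0, so the Hessian at any point is diag(phi_pp, phi_qq) = diag(-12(3p^2 + 12p + 11), 6(2q + 1)).
At (-2, 0): H = diag(12, 6).
Both eigenvalues are positive, so H is positive definite: a local minimum.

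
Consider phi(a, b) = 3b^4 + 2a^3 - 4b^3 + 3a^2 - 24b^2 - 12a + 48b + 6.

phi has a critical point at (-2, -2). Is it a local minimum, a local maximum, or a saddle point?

saddle point

The mixed partial ∂²phi/∂a∂b is 0, so the Hessian at any point is diag(phi_aa, phi_bb) = diag(6(2a + 1), 12(3b^2 - 2b - 4)).
At (-2, -2): H = diag(-18, 144).
The eigenvalues have opposite signs, so H is indefinite: a saddle point.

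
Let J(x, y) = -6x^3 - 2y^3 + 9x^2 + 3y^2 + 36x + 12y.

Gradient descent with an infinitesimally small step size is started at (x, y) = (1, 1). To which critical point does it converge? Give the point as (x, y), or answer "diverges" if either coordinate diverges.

(-1, -1)

J is separable, so gradient descent decouples: x follows -∂J/∂x, y follows -∂J/∂y.
∂J/∂x = -18(x - 2)(x + 1); at x=1 this is 36, so x decreases.
∂J/∂y = -6(y - 2)(y + 1); at y=1 this is 12, so y decreases.
x converges to its nearest critical value -1 (a local min of the x-part); y converges to -1. The iterate converges to (-1, -1).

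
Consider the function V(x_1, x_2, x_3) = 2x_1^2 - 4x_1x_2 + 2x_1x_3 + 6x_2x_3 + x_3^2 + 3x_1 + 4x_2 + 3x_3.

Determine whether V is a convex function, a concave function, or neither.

neither

V is quadratic, so its Hessian is the constant matrix H = [[4, -4, 2], [-4, 0, 6], [2, 6, 2]].
Leading principal minors: 4, -16, -272.
Neither pattern holds ⇒ H is indefinite ⇒ neither convex nor concave.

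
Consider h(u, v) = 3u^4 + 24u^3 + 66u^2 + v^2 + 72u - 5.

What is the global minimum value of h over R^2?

-32

h(u,v) separates as P(u) + Q(v) − 5, so its minimum is min P + min Q − 5.
P'(u) = 12(u + 1)(u + 2)(u + 3) vanishes at u ∈ {-3, -2, -1}; Q'(v) = 2v vanishes at v ∈ {0}.
Local minima of P (where P''>0): P(-3)=-27, P(-1)=-27. Local minima of Q: Q(0)=0.
So the global minimum of h is P(-3) + Q(0) − 5 = -27 + 0 − 5 = -32, attained at (-3, 0).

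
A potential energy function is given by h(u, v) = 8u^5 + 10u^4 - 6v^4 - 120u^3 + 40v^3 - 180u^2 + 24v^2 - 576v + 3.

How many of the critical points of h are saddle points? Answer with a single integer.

h separates as a function of u plus a function of v, so ∇h=0 decouples.
∂h/∂u = 40u(u - 3)(u + 1)(u + 3) = 0 at u ∈ {-3, -1, 0, 3}; ∂h/∂v = -24(v - 4)(v - 3)(v + 2) = 0 at v ∈ {-2, 3, 4}.
The Hessian is diagonal: diag(h_uu, h_vv). Second derivatives: h_uu(-3)=-1440, h_uu(-1)=320, h_uu(0)=-360, h_uu(3)=2880; h_vv(-2)=-720, h_vv(3)=120, h_vv(4)=-144.
Saddle points occur where the two diagonal entries have opposite signs: (-3, 3), (-1, -2), (-1, 4), (0, 3), (3, -2), (3, 4). Count: 6.

6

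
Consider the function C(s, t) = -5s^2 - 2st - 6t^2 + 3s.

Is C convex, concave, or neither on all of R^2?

concave

C is quadratic, so its Hessian is the constant matrix H = [[-10, -2], [-2, -12]].
det(H) = 116, tr(H) = -22.
det(H) > 0 and tr(H) < 0, so H is negative definite everywhere: concave.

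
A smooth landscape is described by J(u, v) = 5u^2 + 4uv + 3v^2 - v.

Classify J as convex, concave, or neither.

convex

J is quadratic, so its Hessian is the constant matrix H = [[10, 4], [4, 6]].
det(H) = 44, tr(H) = 16.
det(H) > 0 and tr(H) > 0, so H is positive definite everywhere: convex.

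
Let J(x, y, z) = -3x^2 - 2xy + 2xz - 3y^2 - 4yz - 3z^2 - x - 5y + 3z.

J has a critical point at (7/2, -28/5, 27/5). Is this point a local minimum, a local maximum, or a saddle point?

The Hessian is constant: H = [[-6, -2, 2], [-2, -6, -4], [2, -4, -6]].
Leading principal minors: Δ₁ = -6, Δ₂ = 32, Δ₃ = -40.
The minors alternate sign starting negative (−, +, −), so H is negative definite: a local maximum.

local maximum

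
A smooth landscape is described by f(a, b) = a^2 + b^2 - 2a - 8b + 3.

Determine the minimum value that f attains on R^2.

-14

f(a,b) separates as P(a) + Q(b) + 3, so its minimum is min P + min Q + 3.
P'(a) = 2a - 2 vanishes at a ∈ {1}; Q'(b) = 2b - 8 vanishes at b ∈ {4}.
Local minima of P (where P''>0): P(1)=-1. Local minima of Q: Q(4)=-16.
So the global minimum of f is P(1) + Q(4) + 3 = -1 − 16 + 3 = -14, attained at (1, 4).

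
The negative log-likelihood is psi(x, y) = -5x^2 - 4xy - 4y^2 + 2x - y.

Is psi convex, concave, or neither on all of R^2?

psi is quadratic, so its Hessian is the constant matrix H = [[-10, -4], [-4, -8]].
det(H) = 64, tr(H) = -18.
det(H) > 0 and tr(H) < 0, so H is negative definite everywhere: concave.

concave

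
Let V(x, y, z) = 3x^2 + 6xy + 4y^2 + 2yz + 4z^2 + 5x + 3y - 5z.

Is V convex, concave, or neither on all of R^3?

convex

V is quadratic, so its Hessian is the constant matrix H = [[6, 6, 0], [6, 8, 2], [0, 2, 8]].
Leading principal minors: 6, 12, 72.
All positive ⇒ H ≻ 0 ⇒ convex.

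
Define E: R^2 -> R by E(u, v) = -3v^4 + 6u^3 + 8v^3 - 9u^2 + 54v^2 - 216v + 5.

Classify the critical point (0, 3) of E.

local maximum

The mixed partial ∂²E/∂u∂v is 0, so the Hessian at any point is diag(E_uu, E_vv) = diag(18(2u - 1), 12(-3v^2 + 4v + 9)).
At (0, 3): H = diag(-18, -72).
Both eigenvalues are negative, so H is negative definite: a local maximum.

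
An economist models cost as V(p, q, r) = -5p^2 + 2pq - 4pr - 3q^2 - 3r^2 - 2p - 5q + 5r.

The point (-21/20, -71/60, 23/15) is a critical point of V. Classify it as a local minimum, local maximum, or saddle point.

The Hessian is constant: H = [[-10, 2, -4], [2, -6, 0], [-4, 0, -6]].
Leading principal minors: Δ₁ = -10, Δ₂ = 56, Δ₃ = -240.
The minors alternate sign starting negative (−, +, −), so H is negative definite: a local maximum.

local maximum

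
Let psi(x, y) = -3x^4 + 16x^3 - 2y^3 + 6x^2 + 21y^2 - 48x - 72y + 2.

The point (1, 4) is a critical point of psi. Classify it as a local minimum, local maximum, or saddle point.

saddle point

The mixed partial ∂²psi/∂x∂y is 0, so the Hessian at any point is diag(psi_xx, psi_yy) = diag(12(-3x^2 + 8x + 1), 6(-2y + 7)).
At (1, 4): H = diag(72, -6).
The eigenvalues have opposite signs, so H is indefinite: a saddle point.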